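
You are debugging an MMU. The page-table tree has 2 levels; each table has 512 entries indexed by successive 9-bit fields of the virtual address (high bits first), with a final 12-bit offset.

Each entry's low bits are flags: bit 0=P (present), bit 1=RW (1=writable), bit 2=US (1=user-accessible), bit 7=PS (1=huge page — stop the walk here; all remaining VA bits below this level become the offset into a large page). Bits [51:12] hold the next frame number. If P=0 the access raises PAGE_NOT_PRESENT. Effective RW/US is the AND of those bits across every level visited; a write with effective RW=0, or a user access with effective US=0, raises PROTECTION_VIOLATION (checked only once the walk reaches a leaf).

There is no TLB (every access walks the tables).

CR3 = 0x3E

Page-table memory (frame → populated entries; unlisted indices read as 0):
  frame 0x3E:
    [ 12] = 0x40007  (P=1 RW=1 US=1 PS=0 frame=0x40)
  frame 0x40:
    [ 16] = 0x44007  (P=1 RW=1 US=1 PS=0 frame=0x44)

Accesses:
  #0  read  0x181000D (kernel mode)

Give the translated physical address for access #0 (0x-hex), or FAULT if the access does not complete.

Trace:
#0 VA=0x181000D (r,kernel):
  [0] read 0x3E idx=12: raw=0x40007 flags P=1 W=1 U=1 S=0
  [1] read 0x40 idx=16: raw=0x44007 flags P=1 W=1 U=1 S=0
  ✓ 0x4400D  — 2 lookups

Access #0 PA: 0x4400D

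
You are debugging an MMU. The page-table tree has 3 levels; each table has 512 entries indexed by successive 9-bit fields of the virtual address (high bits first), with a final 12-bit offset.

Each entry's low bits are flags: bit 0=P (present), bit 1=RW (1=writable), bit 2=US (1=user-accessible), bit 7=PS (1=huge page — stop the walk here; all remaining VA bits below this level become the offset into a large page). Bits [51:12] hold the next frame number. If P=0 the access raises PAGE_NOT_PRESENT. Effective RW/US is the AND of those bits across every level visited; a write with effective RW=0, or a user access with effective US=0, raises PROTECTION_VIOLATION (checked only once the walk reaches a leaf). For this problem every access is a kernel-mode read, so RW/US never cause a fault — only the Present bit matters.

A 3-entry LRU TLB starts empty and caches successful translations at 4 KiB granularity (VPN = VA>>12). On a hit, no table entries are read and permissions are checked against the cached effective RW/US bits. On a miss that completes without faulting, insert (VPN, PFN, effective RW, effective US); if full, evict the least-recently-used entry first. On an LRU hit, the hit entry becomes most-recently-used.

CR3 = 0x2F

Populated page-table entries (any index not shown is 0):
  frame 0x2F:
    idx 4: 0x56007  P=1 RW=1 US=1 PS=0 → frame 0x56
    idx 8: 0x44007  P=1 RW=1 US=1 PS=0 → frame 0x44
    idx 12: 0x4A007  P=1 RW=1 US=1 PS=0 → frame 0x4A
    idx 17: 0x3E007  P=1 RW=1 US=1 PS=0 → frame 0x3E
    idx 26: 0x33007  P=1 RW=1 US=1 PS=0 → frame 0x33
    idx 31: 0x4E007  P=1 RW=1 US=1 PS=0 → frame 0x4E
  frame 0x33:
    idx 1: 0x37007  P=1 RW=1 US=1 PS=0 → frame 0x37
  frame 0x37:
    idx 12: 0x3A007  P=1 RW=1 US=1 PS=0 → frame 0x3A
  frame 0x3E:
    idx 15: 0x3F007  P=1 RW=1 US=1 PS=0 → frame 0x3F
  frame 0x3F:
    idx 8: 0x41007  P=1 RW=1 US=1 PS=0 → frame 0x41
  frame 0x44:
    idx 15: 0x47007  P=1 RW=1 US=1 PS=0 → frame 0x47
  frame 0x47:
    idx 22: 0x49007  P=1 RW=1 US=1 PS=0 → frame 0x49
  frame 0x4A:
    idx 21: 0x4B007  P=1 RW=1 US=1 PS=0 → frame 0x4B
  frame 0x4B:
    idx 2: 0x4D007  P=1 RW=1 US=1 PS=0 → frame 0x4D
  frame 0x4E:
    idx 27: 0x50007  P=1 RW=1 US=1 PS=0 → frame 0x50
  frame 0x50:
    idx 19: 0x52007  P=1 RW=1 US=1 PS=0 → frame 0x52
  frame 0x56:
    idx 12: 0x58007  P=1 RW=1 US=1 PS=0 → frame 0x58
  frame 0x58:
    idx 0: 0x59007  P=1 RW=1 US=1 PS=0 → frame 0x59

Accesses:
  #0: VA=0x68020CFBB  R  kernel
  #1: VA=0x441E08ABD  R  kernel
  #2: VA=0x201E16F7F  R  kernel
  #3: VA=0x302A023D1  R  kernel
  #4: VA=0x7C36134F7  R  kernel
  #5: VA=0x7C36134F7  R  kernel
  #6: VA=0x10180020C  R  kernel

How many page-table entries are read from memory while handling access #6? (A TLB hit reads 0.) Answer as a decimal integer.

Walk each access:
#0 VA=0x68020CFBB (r,kernel):
  L0 @0x2F[26] → 0x33007  P=1,RW=1,US=1,PS=0
  L1 @0x33[1] → 0x37007  P=1,RW=1,US=1,PS=0
  L2 @0x37[12] → 0x3A007  P=1,RW=1,US=1,PS=0
  ⇒ phys 0x3AFBB  [3 reads]
#1 VA=0x441E08ABD (r,kernel):
  L0 @0x2F[17] → 0x3E007  P=1,RW=1,US=1,PS=0
  L1 @0x3E[15] → 0x3F007  P=1,RW=1,US=1,PS=0
  L2 @0x3F[8] → 0x41007  P=1,RW=1,US=1,PS=0
  ⇒ phys 0x41ABD  [3 reads]
#2 VA=0x201E16F7F (r,kernel):
  L0 @0x2F[8] → 0x44007  P=1,RW=1,US=1,PS=0
  L1 @0x44[15] → 0x47007  P=1,RW=1,US=1,PS=0
  L2 @0x47[22] → 0x49007  P=1,RW=1,US=1,PS=0
  ⇒ phys 0x49F7F  [3 reads]
#3 VA=0x302A023D1 (r,kernel):
  L0 @0x2F[12] → 0x4A007  P=1,RW=1,US=1,PS=0
  L1 @0x4A[21] → 0x4B007  P=1,RW=1,US=1,PS=0
  L2 @0x4B[2] → 0x4D007  P=1,RW=1,US=1,PS=0
  ⇒ phys 0x4D3D1  [3 reads]
#4 VA=0x7C36134F7 (r,kernel):
  L0 @0x2F[31] → 0x4E007  P=1,RW=1,US=1,PS=0
  L1 @0x4E[27] → 0x50007  P=1,RW=1,US=1,PS=0
  L2 @0x50[19] → 0x52007  P=1,RW=1,US=1,PS=0
  ⇒ phys 0x524F7  [3 reads]
#5 VA=0x7C36134F7 (r,kernel):
  TLB hit vpn=0x7C3613 → PA=0x524F7
#6 VA=0x10180020C (r,kernel):
  L0 @0x2F[4] → 0x56007  P=1,RW=1,US=1,PS=0
  L1 @0x56[12] → 0x58007  P=1,RW=1,US=1,PS=0
  L2 @0x58[0] → 0x59007  P=1,RW=1,US=1,PS=0
  ⇒ phys 0x5920C  [3 reads]

Entries read for #6: 3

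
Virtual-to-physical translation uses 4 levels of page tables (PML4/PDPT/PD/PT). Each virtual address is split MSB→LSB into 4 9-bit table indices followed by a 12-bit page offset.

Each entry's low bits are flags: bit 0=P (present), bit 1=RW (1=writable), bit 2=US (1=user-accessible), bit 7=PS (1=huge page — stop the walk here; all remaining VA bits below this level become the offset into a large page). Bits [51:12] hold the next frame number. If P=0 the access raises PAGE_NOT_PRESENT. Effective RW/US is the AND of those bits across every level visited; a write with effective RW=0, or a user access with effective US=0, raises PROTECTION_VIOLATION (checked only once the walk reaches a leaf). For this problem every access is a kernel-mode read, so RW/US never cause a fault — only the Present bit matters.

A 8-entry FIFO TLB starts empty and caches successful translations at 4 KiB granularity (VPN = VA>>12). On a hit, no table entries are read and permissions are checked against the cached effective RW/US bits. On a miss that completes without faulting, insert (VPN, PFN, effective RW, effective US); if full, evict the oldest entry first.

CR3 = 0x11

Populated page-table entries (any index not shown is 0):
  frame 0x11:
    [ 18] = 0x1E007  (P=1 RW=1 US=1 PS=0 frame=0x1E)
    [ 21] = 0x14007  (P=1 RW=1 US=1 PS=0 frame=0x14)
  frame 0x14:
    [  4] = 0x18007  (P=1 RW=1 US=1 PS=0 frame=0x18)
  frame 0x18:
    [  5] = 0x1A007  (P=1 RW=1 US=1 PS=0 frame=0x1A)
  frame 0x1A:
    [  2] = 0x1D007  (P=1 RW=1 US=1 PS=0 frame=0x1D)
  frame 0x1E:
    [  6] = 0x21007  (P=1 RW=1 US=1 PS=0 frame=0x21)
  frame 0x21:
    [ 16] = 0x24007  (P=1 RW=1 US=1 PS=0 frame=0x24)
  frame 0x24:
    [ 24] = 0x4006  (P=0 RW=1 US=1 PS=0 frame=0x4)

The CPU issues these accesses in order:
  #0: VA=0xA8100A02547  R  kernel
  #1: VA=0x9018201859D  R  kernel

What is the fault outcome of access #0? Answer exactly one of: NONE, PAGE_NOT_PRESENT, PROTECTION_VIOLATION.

Walk each access:
#0 VA=0xA8100A02547 (r,kernel):
  L0 @0x11[21] → 0x14007  P=1,RW=1,US=1,PS=0
  L1 @0x14[4] → 0x18007  P=1,RW=1,US=1,PS=0
  L2 @0x18[5] → 0x1A007  P=1,RW=1,US=1,PS=0
  L3 @0x1A[2] → 0x1D007  P=1,RW=1,US=1,PS=0
  ⇒ phys 0x1D547  [4 reads]
#1 VA=0x9018201859D (r,kernel):
  L0 @0x11[18] → 0x1E007  P=1,RW=1,US=1,PS=0
  L1 @0x1E[6] → 0x21007  P=1,RW=1,US=1,PS=0
  L2 @0x21[16] → 0x24007  P=1,RW=1,US=1,PS=0
  L3 @0x24[24] → 0x4006  P=0,RW=1,US=1,PS=0
  ⇒ fault: PAGE_NOT_PRESENT  — 4 lookups

Access #0 fault: NONE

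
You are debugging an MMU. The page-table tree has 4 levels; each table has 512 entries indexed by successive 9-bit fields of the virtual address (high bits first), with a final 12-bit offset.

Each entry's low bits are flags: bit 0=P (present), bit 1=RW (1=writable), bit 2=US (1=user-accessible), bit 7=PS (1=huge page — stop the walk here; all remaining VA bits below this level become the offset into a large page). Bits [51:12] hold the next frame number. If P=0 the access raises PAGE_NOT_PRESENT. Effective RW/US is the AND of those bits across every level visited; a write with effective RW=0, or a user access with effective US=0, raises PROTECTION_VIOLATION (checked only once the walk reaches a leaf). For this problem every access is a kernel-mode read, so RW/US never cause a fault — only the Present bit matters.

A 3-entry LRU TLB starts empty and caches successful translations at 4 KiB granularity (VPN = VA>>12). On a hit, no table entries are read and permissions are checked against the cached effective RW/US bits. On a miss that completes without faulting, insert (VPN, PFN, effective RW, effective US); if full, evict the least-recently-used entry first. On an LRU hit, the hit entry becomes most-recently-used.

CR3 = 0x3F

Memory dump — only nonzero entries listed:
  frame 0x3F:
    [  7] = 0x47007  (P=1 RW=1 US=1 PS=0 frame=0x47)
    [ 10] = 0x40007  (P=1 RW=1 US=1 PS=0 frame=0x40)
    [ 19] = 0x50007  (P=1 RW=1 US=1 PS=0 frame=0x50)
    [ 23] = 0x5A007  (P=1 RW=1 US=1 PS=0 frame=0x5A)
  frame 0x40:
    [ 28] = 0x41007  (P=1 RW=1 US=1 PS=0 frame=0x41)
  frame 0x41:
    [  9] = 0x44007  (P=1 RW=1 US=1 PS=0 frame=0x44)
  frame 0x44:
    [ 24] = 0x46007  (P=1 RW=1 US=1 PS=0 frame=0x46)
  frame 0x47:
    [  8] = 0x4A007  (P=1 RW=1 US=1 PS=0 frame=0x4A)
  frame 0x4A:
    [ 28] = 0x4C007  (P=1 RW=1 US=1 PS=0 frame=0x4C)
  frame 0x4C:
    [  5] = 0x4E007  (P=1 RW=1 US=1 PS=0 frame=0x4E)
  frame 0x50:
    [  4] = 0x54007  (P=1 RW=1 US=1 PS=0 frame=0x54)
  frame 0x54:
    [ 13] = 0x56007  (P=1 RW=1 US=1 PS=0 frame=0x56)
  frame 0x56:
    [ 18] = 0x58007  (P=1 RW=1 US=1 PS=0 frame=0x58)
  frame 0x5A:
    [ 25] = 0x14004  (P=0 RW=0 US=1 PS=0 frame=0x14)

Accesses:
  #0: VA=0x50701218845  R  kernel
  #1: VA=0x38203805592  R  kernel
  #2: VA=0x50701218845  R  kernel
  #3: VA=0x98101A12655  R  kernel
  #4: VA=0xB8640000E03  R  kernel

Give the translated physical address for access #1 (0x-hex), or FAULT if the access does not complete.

Trace:
#0 VA=0x50701218845 (r,kernel):
  L0 @0x3F[10] → 0x40007  P=1,RW=1,US=1,PS=0
  L1 @0x40[28] → 0x41007  P=1,RW=1,US=1,PS=0
  L2 @0x41[9] → 0x44007  P=1,RW=1,US=1,PS=0
  L3 @0x44[24] → 0x46007  P=1,RW=1,US=1,PS=0
  → PA=0x46845  (4 entries read)
#1 VA=0x38203805592 (r,kernel):
  L0 @0x3F[7] → 0x47007  P=1,RW=1,US=1,PS=0
  L1 @0x47[8] → 0x4A007  P=1,RW=1,US=1,PS=0
  L2 @0x4A[28] → 0x4C007  P=1,RW=1,US=1,PS=0
  L3 @0x4C[5] → 0x4E007  P=1,RW=1,US=1,PS=0
  → PA=0x4E592  (4 entries read)
#2 VA=0x50701218845 (r,kernel):
  TLB hit vpn=0x50701218 → PA=0x46845
#3 VA=0x98101A12655 (r,kernel):
  L0 @0x3F[19] → 0x50007  P=1,RW=1,US=1,PS=0
  L1 @0x50[4] → 0x54007  P=1,RW=1,US=1,PS=0
  L2 @0x54[13] → 0x56007  P=1,RW=1,US=1,PS=0
  L3 @0x56[18] → 0x58007  P=1,RW=1,US=1,PS=0
  → PA=0x58655  (4 entries read)
#4 VA=0xB8640000E03 (r,kernel):
  L0 @0x3F[23] → 0x5A007  P=1,RW=1,US=1,PS=0
  L1 @0x5A[25] → 0x14004  P=0,RW=0,US=1,PS=0
  → PAGE_NOT_PRESENT  (2 entries read)

Access #1 PA: 0x4E592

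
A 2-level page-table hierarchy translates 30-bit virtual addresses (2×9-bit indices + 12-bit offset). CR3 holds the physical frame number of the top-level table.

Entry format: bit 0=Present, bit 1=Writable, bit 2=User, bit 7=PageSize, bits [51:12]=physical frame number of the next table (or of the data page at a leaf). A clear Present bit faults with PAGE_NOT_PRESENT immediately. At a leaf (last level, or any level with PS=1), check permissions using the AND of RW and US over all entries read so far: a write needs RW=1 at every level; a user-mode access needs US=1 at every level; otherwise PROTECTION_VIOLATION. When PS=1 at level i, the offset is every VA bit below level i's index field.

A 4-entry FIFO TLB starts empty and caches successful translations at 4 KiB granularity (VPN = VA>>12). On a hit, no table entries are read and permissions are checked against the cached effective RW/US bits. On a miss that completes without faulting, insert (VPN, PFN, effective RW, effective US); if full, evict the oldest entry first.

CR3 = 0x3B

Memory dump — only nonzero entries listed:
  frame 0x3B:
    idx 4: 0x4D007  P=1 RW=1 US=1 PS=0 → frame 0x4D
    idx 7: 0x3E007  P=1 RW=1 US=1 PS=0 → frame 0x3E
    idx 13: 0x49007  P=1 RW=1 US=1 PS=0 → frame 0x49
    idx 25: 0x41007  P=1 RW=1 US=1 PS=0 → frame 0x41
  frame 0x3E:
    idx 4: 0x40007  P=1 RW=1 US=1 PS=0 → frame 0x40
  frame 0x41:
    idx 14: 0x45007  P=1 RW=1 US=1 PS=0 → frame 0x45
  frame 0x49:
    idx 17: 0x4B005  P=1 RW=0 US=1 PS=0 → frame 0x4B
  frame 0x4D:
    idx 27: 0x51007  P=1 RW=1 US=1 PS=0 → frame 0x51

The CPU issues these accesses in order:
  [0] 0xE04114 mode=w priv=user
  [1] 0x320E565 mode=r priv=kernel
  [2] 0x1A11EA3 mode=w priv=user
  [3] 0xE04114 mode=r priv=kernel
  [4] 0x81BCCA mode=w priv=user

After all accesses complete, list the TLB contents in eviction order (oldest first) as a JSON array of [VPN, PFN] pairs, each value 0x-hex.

Trace:
#0 VA=0xE04114 (w,user):
  [0] read 0x3B idx=7: raw=0x3E007 flags P=1 W=1 U=1 S=0
  [1] read 0x3E idx=4: raw=0x40007 flags P=1 W=1 U=1 S=0
  → PA=0x40114  (2 entries read)
#1 VA=0x320E565 (r,kernel):
  [0] read 0x3B idx=25: raw=0x41007 flags P=1 W=1 U=1 S=0
  [1] read 0x41 idx=14: raw=0x45007 flags P=1 W=1 U=1 S=0
  → PA=0x45565  (2 entries read)
#2 VA=0x1A11EA3 (w,user):
  [0] read 0x3B idx=13: raw=0x49007 flags P=1 W=1 U=1 S=0
  [1] read 0x49 idx=17: raw=0x4B005 flags P=1 W=0 U=1 S=0
  → PROTECTION_VIOLATION  (2 entries read)
#3 VA=0xE04114 (r,kernel):
  TLB hit vpn=0xE04 → PA=0x40114
#4 VA=0x81BCCA (w,user):
  [0] read 0x3B idx=4: raw=0x4D007 flags P=1 W=1 U=1 S=0
  [1] read 0x4D idx=27: raw=0x51007 flags P=1 W=1 U=1 S=0
  → PA=0x51CCA  (2 entries read)

TLB: [["0xE04", "0x40"], ["0x320E", "0x45"], ["0x81B", "0x51"]]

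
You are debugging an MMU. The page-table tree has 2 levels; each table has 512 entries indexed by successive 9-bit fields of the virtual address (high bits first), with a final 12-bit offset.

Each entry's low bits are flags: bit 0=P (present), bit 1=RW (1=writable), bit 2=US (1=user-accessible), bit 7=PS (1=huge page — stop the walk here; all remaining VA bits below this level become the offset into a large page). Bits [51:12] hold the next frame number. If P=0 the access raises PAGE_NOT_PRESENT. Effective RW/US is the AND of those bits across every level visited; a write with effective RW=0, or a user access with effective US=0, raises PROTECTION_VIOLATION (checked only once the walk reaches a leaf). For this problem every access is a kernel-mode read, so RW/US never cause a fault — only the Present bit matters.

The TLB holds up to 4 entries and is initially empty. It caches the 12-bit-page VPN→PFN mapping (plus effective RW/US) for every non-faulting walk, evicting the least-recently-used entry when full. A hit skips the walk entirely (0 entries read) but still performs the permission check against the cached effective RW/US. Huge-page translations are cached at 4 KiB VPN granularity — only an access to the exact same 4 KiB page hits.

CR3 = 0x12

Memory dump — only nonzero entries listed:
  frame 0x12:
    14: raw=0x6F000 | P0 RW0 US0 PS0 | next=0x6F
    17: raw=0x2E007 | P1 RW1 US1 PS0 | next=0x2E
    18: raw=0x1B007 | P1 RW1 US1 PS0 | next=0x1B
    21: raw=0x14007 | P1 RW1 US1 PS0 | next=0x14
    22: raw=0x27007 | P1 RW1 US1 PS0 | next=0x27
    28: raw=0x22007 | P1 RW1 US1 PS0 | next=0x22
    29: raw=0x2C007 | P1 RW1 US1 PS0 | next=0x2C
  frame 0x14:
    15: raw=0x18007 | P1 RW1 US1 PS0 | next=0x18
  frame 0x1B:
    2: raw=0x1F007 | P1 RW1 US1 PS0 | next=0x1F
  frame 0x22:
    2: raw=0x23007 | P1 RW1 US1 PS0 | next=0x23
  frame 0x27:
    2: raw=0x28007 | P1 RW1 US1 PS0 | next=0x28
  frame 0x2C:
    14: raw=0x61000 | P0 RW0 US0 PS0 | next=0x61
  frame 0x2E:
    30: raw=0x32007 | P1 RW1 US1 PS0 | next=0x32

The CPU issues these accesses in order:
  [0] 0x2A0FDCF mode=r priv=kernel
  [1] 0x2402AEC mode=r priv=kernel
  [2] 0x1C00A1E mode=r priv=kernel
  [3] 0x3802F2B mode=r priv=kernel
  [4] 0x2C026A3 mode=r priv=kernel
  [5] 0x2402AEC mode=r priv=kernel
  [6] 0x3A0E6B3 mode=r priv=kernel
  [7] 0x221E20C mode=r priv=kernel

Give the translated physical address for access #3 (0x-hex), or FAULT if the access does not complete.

Per-access translation:
#0 VA=0x2A0FDCF (r,kernel):
  L0 @0x12[21] → 0x14007  P=1,RW=1,US=1,PS=0
  L1 @0x14[15] → 0x18007  P=1,RW=1,US=1,PS=0
  ✓ 0x18DCF  — 2 lookups
#1 VA=0x2402AEC (r,kernel):
  L0 @0x12[18] → 0x1B007  P=1,RW=1,US=1,PS=0
  L1 @0x1B[2] → 0x1F007  P=1,RW=1,US=1,PS=0
  ✓ 0x1FAEC  — 2 lookups
#2 VA=0x1C00A1E (r,kernel):
  L0 @0x12[14] → 0x6F000  P=0,RW=0,US=0,PS=0
  ✗ PAGE_NOT_PRESENT  [1 reads]
#3 VA=0x3802F2B (r,kernel):
  L0 @0x12[28] → 0x22007  P=1,RW=1,US=1,PS=0
  L1 @0x22[2] → 0x23007  P=1,RW=1,US=1,PS=0
  ✓ 0x23F2B  — 2 lookups
#4 VA=0x2C026A3 (r,kernel):
  L0 @0x12[22] → 0x27007  P=1,RW=1,US=1,PS=0
  L1 @0x27[2] → 0x28007  P=1,RW=1,US=1,PS=0
  ✓ 0x286A3  — 2 lookups
#5 VA=0x2402AEC (r,kernel):
  TLB hit vpn=0x2402 → PA=0x1FAEC
#6 VA=0x3A0E6B3 (r,kernel):
  L0 @0x12[29] → 0x2C007  P=1,RW=1,US=1,PS=0
  L1 @0x2C[14] → 0x61000  P=0,RW=0,US=0,PS=0
  ✗ PAGE_NOT_PRESENT  [2 reads]
#7 VA=0x221E20C (r,kernel):
  L0 @0x12[17] → 0x2E007  P=1,RW=1,US=1,PS=0
  L1 @0x2E[30] → 0x32007  P=1,RW=1,US=1,PS=0
  ✓ 0x3220C  — 2 lookups

Access #3 PA: 0x23F2B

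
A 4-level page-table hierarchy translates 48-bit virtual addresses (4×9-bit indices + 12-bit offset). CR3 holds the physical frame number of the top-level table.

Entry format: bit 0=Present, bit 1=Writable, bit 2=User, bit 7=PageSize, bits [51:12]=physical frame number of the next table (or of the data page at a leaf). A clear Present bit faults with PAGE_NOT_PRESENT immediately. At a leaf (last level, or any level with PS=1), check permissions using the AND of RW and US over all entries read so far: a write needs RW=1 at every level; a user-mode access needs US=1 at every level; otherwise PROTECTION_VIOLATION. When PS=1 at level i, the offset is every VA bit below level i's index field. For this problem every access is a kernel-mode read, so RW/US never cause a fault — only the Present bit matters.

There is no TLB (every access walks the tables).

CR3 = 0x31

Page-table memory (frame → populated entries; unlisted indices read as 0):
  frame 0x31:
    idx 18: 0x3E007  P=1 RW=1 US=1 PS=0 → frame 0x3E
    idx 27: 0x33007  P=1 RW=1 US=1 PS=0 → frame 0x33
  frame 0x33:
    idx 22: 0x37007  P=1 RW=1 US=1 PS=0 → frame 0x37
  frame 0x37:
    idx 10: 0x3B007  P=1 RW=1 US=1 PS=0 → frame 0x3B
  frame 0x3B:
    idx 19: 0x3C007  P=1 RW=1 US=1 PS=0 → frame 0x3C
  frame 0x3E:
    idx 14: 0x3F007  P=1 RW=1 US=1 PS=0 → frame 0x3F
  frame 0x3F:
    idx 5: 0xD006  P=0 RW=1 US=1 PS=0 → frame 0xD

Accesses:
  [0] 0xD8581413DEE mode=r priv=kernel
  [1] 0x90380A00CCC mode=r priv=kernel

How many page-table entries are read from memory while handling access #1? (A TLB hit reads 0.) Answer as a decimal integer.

Walk each access:
#0 VA=0xD8581413DEE (r,kernel):
  lvl0: tbl 0x31, slot 27 ⇒ 0x33007 (P1/RW1/US1/PS0)
  lvl1: tbl 0x33, slot 22 ⇒ 0x37007 (P1/RW1/US1/PS0)
  lvl2: tbl 0x37, slot 10 ⇒ 0x3B007 (P1/RW1/US1/PS0)
  lvl3: tbl 0x3B, slot 19 ⇒ 0x3C007 (P1/RW1/US1/PS0)
  ⇒ phys 0x3CDEE  [4 reads]
#1 VA=0x90380A00CCC (r,kernel):
  lvl0: tbl 0x31, slot 18 ⇒ 0x3E007 (P1/RW1/US1/PS0)
  lvl1: tbl 0x3E, slot 14 ⇒ 0x3F007 (P1/RW1/US1/PS0)
  lvl2: tbl 0x3F, slot 5 ⇒ 0xD006 (P0/RW1/US1/PS0)
  → PAGE_NOT_PRESENT  (3 entries read)

Entries read for #1: 3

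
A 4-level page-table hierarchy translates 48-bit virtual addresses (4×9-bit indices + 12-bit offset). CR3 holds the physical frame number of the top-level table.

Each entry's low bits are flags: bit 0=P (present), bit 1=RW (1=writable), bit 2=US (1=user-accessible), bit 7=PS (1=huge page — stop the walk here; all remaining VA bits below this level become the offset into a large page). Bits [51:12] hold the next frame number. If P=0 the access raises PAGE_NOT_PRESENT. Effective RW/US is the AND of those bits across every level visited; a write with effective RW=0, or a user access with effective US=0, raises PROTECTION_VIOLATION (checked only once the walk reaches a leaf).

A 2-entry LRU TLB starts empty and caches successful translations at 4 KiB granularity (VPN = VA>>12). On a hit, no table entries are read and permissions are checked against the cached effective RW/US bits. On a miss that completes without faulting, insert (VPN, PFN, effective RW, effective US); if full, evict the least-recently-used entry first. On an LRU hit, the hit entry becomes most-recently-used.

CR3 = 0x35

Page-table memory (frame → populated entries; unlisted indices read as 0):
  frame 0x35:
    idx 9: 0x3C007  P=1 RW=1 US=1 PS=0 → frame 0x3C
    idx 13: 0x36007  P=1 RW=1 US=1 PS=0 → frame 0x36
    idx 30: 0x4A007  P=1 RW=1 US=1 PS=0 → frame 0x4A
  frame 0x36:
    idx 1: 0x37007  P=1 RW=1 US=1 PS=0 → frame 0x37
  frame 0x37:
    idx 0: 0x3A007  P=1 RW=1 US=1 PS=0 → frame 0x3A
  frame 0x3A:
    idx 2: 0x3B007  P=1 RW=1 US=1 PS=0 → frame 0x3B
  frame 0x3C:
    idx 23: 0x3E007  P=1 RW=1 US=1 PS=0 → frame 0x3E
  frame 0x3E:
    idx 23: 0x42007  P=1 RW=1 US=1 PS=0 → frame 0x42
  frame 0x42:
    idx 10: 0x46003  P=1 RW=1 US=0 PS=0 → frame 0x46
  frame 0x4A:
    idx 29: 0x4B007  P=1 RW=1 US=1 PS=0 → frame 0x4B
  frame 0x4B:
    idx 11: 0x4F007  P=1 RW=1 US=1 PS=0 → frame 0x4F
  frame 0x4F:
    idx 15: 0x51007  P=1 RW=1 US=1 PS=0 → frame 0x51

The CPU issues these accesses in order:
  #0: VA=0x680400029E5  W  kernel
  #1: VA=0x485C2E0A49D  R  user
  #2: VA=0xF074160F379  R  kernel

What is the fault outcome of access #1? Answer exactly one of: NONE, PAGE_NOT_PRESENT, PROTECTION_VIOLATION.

Per-access translation:
#0 VA=0x680400029E5 (w,kernel):
  L0: frame=0x35 idx=13 entry=0x36007 [P=1 RW=1 US=1 PS=0]
  L1: frame=0x36 idx=1 entry=0x37007 [P=1 RW=1 US=1 PS=0]
  L2: frame=0x37 idx=0 entry=0x3A007 [P=1 RW=1 US=1 PS=0]
  L3: frame=0x3A idx=2 entry=0x3B007 [P=1 RW=1 US=1 PS=0]
  ✓ 0x3B9E5  — 4 lookups
#1 VA=0x485C2E0A49D (r,user):
  L0: frame=0x35 idx=9 entry=0x3C007 [P=1 RW=1 US=1 PS=0]
  L1: frame=0x3C idx=23 entry=0x3E007 [P=1 RW=1 US=1 PS=0]
  L2: frame=0x3E idx=23 entry=0x42007 [P=1 RW=1 US=1 PS=0]
  L3: frame=0x42 idx=10 entry=0x46003 [P=1 RW=1 US=0 PS=0]
  ⇒ fault: PROTECTION_VIOLATION  — 4 lookups
#2 VA=0xF074160F379 (r,kernel):
  L0: frame=0x35 idx=30 entry=0x4A007 [P=1 RW=1 US=1 PS=0]
  L1: frame=0x4A idx=29 entry=0x4B007 [P=1 RW=1 US=1 PS=0]
  L2: frame=0x4B idx=11 entry=0x4F007 [P=1 RW=1 US=1 PS=0]
  L3: frame=0x4F idx=15 entry=0x51007 [P=1 RW=1 US=1 PS=0]
  ✓ 0x51379  — 4 lookups

Access #1 fault: PROTECTION_VIOLATION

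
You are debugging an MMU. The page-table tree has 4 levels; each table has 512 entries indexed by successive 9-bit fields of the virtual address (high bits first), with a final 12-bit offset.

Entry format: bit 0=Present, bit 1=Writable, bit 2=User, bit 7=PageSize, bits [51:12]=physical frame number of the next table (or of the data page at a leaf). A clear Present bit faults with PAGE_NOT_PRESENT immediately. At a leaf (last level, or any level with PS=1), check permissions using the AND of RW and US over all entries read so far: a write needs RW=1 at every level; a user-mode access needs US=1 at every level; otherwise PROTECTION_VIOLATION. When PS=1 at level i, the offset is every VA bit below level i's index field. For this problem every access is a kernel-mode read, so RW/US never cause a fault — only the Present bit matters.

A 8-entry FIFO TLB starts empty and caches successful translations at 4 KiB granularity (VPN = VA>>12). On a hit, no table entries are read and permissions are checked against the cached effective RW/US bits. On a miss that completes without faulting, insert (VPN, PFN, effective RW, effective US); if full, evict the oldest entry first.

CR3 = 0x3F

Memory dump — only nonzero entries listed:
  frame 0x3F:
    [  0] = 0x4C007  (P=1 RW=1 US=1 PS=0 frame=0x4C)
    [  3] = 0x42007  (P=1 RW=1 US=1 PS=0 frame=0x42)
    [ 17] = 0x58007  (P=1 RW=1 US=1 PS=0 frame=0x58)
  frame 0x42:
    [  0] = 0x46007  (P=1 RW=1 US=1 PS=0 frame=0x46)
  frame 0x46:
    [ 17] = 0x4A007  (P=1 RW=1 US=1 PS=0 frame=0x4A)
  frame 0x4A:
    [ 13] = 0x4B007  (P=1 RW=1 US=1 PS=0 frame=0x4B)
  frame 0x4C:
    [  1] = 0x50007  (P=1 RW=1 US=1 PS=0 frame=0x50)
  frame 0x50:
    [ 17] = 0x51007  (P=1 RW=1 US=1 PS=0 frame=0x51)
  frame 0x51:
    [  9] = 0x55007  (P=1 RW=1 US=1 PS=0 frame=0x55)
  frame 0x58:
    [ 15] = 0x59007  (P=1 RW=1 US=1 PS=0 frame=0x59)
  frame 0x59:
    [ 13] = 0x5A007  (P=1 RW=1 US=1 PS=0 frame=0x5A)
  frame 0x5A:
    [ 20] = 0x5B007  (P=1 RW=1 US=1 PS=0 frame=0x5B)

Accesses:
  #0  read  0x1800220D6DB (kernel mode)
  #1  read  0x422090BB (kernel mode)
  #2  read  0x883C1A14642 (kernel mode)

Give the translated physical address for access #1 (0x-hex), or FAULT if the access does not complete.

Walk each access:
#0 VA=0x1800220D6DB (r,kernel):
  [0] read 0x3F idx=3: raw=0x42007 flags P=1 W=1 U=1 S=0
  [1] read 0x42 idx=0: raw=0x46007 flags P=1 W=1 U=1 S=0
  [2] read 0x46 idx=17: raw=0x4A007 flags P=1 W=1 U=1 S=0
  [3] read 0x4A idx=13: raw=0x4B007 flags P=1 W=1 U=1 S=0
  → PA=0x4B6DB  (4 entries read)
#1 VA=0x422090BB (r,kernel):
  [0] read 0x3F idx=0: raw=0x4C007 flags P=1 W=1 U=1 S=0
  [1] read 0x4C idx=1: raw=0x50007 flags P=1 W=1 U=1 S=0
  [2] read 0x50 idx=17: raw=0x51007 flags P=1 W=1 U=1 S=0
  [3] read 0x51 idx=9: raw=0x55007 flags P=1 W=1 U=1 S=0
  → PA=0x550BB  (4 entries read)
#2 VA=0x883C1A14642 (r,kernel):
  [0] read 0x3F idx=17: raw=0x58007 flags P=1 W=1 U=1 S=0
  [1] read 0x58 idx=15: raw=0x59007 flags P=1 W=1 U=1 S=0
  [2] read 0x59 idx=13: raw=0x5A007 flags P=1 W=1 U=1 S=0
  [3] read 0x5A idx=20: raw=0x5B007 flags P=1 W=1 U=1 S=0
  → PA=0x5B642  (4 entries read)

Access #1 PA: 0x550BB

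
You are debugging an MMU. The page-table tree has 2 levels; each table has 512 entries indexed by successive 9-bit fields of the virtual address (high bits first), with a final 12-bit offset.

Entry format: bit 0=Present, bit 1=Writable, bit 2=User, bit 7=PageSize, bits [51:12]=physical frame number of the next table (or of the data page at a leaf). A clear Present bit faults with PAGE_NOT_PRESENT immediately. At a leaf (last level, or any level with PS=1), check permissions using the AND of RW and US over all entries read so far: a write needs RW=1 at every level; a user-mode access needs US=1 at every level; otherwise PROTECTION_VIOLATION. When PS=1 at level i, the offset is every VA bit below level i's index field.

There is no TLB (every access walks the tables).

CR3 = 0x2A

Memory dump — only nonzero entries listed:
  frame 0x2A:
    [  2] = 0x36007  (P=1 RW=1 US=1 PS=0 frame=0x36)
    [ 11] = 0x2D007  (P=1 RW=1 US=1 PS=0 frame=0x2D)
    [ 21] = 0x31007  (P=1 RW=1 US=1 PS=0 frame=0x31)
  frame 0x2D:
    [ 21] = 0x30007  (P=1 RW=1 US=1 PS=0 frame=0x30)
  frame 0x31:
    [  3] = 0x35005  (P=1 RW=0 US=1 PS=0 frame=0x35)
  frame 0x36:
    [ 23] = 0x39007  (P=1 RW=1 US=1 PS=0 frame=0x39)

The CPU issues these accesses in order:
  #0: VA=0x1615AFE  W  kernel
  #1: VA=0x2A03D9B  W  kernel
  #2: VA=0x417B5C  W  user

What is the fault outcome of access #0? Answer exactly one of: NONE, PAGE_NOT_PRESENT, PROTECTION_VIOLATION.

Per-access translation:
#0 VA=0x1615AFE (w,kernel):
  L0: frame=0x2A idx=11 entry=0x2D007 [P=1 RW=1 US=1 PS=0]
  L1: frame=0x2D idx=21 entry=0x30007 [P=1 RW=1 US=1 PS=0]
  ⇒ phys 0x30AFE  [2 reads]
#1 VA=0x2A03D9B (w,kernel):
  L0: frame=0x2A idx=21 entry=0x31007 [P=1 RW=1 US=1 PS=0]
  L1: frame=0x31 idx=3 entry=0x35005 [P=1 RW=0 US=1 PS=0]
  → PROTECTION_VIOLATION  (2 entries read)
#2 VA=0x417B5C (w,user):
  L0: frame=0x2A idx=2 entry=0x36007 [P=1 RW=1 US=1 PS=0]
  L1: frame=0x36 idx=23 entry=0x39007 [P=1 RW=1 US=1 PS=0]
  ⇒ phys 0x39B5C  [2 reads]

Access #0 fault: NONE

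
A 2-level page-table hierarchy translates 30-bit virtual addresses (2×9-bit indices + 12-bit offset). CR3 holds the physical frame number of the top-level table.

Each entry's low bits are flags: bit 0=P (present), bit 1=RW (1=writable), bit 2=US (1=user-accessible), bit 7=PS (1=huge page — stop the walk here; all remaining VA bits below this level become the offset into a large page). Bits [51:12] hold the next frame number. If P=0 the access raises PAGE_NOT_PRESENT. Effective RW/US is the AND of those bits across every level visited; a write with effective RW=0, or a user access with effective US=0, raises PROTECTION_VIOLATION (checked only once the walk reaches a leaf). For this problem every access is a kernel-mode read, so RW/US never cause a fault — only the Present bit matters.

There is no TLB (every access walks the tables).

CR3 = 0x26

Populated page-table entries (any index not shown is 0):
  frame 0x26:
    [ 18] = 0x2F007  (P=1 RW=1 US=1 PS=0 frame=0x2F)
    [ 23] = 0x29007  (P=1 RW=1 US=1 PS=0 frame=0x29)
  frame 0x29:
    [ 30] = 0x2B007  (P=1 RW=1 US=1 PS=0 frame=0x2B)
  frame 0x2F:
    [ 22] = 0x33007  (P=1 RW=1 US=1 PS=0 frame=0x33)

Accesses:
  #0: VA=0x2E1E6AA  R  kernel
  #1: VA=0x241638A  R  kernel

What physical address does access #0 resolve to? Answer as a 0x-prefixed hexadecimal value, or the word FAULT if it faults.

Trace:
#0 VA=0x2E1E6AA (r,kernel):
  [0] read 0x26 idx=23: raw=0x29007 flags P=1 W=1 U=1 S=0
  [1] read 0x29 idx=30: raw=0x2B007 flags P=1 W=1 U=1 S=0
  → PA=0x2B6AA  (2 entries read)
#1 VA=0x241638A (r,kernel):
  [0] read 0x26 idx=18: raw=0x2F007 flags P=1 W=1 U=1 S=0
  [1] read 0x2F idx=22: raw=0x33007 flags P=1 W=1 U=1 S=0
  → PA=0x3338A  (2 entries read)

Access #0 PA: 0x2B6AA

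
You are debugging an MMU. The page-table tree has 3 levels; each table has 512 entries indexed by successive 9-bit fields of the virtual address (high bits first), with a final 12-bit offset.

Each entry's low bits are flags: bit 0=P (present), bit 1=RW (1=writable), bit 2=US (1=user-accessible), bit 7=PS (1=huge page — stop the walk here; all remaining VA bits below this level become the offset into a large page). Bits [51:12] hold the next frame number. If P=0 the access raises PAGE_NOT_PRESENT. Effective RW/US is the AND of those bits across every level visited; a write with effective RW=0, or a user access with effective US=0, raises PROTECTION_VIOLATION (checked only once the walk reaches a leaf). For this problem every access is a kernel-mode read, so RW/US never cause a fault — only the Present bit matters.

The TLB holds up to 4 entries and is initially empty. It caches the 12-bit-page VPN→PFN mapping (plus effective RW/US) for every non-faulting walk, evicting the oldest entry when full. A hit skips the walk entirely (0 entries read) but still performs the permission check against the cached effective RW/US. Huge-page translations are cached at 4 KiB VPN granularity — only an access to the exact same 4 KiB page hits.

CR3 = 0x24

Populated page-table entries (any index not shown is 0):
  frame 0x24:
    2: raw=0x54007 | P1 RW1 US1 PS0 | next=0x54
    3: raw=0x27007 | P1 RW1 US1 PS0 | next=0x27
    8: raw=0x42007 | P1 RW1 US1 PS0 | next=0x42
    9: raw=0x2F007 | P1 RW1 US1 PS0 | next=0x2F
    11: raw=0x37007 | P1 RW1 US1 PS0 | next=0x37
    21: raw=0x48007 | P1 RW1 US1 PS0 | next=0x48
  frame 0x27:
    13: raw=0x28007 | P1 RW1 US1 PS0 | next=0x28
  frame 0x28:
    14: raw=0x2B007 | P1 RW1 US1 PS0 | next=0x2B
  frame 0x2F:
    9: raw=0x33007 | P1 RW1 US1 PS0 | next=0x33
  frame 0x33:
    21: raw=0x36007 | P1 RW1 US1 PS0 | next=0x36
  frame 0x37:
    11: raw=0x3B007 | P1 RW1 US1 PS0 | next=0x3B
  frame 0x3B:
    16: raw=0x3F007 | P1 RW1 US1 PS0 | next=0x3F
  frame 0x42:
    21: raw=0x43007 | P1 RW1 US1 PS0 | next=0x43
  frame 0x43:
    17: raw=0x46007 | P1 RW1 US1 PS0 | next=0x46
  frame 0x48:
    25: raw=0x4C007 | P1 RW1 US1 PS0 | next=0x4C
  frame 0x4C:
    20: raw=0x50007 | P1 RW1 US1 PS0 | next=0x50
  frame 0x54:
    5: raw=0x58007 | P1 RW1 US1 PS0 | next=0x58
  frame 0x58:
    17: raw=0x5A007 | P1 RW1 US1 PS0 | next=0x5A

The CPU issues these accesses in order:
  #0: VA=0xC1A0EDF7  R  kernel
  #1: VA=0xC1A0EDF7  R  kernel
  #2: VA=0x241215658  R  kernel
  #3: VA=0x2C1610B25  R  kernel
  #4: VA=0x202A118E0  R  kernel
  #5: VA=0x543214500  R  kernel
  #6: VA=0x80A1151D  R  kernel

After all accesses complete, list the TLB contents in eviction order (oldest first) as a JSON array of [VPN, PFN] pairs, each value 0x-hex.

Trace:
#0 VA=0xC1A0EDF7 (r,kernel):
  [0] read 0x24 idx=3: raw=0x27007 flags P=1 W=1 U=1 S=0
  [1] read 0x27 idx=13: raw=0x28007 flags P=1 W=1 U=1 S=0
  [2] read 0x28 idx=14: raw=0x2B007 flags P=1 W=1 U=1 S=0
  ✓ 0x2BDF7  — 3 lookups
#1 VA=0xC1A0EDF7 (r,kernel):
  TLB hit vpn=0xC1A0E → PA=0x2BDF7
#2 VA=0x241215658 (r,kernel):
  [0] read 0x24 idx=9: raw=0x2F007 flags P=1 W=1 U=1 S=0
  [1] read 0x2F idx=9: raw=0x33007 flags P=1 W=1 U=1 S=0
  [2] read 0x33 idx=21: raw=0x36007 flags P=1 W=1 U=1 S=0
  ✓ 0x36658  — 3 lookups
#3 VA=0x2C1610B25 (r,kernel):
  [0] read 0x24 idx=11: raw=0x37007 flags P=1 W=1 U=1 S=0
  [1] read 0x37 idx=11: raw=0x3B007 flags P=1 W=1 U=1 S=0
  [2] read 0x3B idx=16: raw=0x3F007 flags P=1 W=1 U=1 S=0
  ✓ 0x3FB25  — 3 lookups
#4 VA=0x202A118E0 (r,kernel):
  [0] read 0x24 idx=8: raw=0x42007 flags P=1 W=1 U=1 S=0
  [1] read 0x42 idx=21: raw=0x43007 flags P=1 W=1 U=1 S=0
  [2] read 0x43 idx=17: raw=0x46007 flags P=1 W=1 U=1 S=0
  ✓ 0x468E0  — 3 lookups
#5 VA=0x543214500 (r,kernel):
  [0] read 0x24 idx=21: raw=0x48007 flags P=1 W=1 U=1 S=0
  [1] read 0x48 idx=25: raw=0x4C007 flags P=1 W=1 U=1 S=0
  [2] read 0x4C idx=20: raw=0x50007 flags P=1 W=1 U=1 S=0
  ✓ 0x50500  — 3 lookups
#6 VA=0x80A1151D (r,kernel):
  [0] read 0x24 idx=2: raw=0x54007 flags P=1 W=1 U=1 S=0
  [1] read 0x54 idx=5: raw=0x58007 flags P=1 W=1 U=1 S=0
  [2] read 0x58 idx=17: raw=0x5A007 flags P=1 W=1 U=1 S=0
  ✓ 0x5A51D  — 3 lookups

TLB: [["0x2C1610", "0x3F"], ["0x202A11", "0x46"], ["0x543214", "0x50"], ["0x80A11", "0x5A"]]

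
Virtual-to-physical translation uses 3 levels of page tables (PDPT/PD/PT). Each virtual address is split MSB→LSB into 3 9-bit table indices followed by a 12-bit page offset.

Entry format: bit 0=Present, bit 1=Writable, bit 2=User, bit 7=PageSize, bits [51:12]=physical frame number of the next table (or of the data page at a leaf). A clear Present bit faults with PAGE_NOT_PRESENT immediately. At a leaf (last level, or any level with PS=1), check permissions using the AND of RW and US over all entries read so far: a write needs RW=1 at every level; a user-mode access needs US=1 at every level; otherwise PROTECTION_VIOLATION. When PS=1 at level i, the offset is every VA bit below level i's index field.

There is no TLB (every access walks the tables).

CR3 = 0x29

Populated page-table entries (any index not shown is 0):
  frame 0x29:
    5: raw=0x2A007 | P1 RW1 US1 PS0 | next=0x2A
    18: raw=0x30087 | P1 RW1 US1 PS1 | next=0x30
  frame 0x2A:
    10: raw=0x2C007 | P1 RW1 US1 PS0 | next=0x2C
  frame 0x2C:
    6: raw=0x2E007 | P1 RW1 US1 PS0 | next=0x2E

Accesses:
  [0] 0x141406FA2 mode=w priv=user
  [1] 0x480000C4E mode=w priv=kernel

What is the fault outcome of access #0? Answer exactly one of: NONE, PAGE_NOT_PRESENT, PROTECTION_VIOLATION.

Walk each access:
#0 VA=0x141406FA2 (w,user):
  L0: frame=0x29 idx=5 entry=0x2A007 [P=1 RW=1 US=1 PS=0]
  L1: frame=0x2A idx=10 entry=0x2C007 [P=1 RW=1 US=1 PS=0]
  L2: frame=0x2C idx=6 entry=0x2E007 [P=1 RW=1 US=1 PS=0]
  ✓ 0x2EFA2  — 3 lookups
#1 VA=0x480000C4E (w,kernel):
  L0: frame=0x29 idx=18 entry=0x30087 [P=1 RW=1 US=1 PS=1]
  ✓ 0x30C4E (huge @L0)  — 1 lookups

Access #0 fault: NONE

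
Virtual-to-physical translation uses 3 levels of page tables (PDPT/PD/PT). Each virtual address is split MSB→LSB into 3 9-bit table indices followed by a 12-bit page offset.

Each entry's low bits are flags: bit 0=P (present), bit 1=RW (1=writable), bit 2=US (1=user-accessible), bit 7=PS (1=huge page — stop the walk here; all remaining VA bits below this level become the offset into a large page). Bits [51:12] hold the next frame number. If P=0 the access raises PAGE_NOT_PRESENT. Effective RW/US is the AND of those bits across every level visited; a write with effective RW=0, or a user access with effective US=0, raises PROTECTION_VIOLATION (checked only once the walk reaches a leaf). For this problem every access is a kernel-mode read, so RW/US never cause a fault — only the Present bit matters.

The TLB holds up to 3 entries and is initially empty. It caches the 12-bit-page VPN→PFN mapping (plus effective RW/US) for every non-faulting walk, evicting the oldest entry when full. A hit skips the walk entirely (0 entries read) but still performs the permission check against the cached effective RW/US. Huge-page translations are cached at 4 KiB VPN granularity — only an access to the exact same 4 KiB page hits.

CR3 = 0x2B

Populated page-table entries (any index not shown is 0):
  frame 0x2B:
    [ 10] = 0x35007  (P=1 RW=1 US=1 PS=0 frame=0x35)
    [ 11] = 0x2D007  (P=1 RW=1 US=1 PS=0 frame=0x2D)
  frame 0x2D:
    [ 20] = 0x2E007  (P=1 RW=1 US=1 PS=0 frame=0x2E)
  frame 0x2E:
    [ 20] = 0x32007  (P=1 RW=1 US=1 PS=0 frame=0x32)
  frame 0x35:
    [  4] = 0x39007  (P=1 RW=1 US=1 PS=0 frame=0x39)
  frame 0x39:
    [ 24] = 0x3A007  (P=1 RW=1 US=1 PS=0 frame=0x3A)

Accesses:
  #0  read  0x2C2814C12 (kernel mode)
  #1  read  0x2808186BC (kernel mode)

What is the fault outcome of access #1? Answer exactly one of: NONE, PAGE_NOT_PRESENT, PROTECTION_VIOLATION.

Trace:
#0 VA=0x2C2814C12 (r,kernel):
  [0] read 0x2B idx=11: raw=0x2D007 flags P=1 W=1 U=1 S=0
  [1] read 0x2D idx=20: raw=0x2E007 flags P=1 W=1 U=1 S=0
  [2] read 0x2E idx=20: raw=0x32007 flags P=1 W=1 U=1 S=0
  ✓ 0x32C12  — 3 lookups
#1 VA=0x2808186BC (r,kernel):
  [0] read 0x2B idx=10: raw=0x35007 flags P=1 W=1 U=1 S=0
  [1] read 0x35 idx=4: raw=0x39007 flags P=1 W=1 U=1 S=0
  [2] read 0x39 idx=24: raw=0x3A007 flags P=1 W=1 U=1 S=0
  ✓ 0x3A6BC  — 3 lookups

Access #1 fault: NONE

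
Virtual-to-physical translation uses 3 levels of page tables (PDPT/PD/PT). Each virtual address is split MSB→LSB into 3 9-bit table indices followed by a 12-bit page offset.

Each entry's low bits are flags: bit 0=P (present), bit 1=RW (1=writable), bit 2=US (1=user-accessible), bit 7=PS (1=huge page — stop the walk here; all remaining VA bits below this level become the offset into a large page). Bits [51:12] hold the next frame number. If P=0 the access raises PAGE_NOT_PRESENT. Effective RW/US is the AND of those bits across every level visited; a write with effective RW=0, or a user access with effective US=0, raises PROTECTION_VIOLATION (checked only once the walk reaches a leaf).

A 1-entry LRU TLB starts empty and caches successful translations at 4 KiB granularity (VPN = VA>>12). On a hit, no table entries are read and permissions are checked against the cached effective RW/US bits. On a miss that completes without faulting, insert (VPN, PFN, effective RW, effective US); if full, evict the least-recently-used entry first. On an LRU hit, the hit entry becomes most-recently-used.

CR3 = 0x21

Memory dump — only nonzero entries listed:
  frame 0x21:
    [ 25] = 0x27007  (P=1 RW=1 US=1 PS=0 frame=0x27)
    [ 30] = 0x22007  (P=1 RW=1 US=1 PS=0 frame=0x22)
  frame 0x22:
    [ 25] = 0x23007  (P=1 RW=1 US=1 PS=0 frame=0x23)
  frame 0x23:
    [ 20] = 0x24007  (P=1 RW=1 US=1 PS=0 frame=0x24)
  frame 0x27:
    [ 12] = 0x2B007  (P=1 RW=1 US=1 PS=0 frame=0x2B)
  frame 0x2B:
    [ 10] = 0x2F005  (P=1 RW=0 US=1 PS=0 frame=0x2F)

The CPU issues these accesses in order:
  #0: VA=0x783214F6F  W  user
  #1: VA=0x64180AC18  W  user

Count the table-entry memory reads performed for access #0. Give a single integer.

Per-access translation:
#0 VA=0x783214F6F (w,user):
  L0: frame=0x21 idx=30 entry=0x22007 [P=1 RW=1 US=1 PS=0]
  L1: frame=0x22 idx=25 entry=0x23007 [P=1 RW=1 US=1 PS=0]
  L2: frame=0x23 idx=20 entry=0x24007 [P=1 RW=1 US=1 PS=0]
  ⇒ phys 0x24F6F  [3 reads]
#1 VA=0x64180AC18 (w,user):
  L0: frame=0x21 idx=25 entry=0x27007 [P=1 RW=1 US=1 PS=0]
  L1: frame=0x27 idx=12 entry=0x2B007 [P=1 RW=1 US=1 PS=0]
  L2: frame=0x2B idx=10 entry=0x2F005 [P=1 RW=0 US=1 PS=0]
  ✗ PROTECTION_VIOLATION  [3 reads]

Entries read for #0: 3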